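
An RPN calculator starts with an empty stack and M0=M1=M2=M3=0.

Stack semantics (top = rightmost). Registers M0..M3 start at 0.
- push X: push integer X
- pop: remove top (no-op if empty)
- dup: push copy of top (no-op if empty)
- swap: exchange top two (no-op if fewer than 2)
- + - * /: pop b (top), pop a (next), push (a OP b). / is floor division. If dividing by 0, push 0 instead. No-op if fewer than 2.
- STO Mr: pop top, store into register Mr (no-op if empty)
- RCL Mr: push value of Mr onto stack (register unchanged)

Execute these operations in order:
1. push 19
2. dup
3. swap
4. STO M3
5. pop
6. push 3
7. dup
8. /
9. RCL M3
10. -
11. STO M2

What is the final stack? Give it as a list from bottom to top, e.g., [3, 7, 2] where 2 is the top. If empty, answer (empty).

After op 1 (push 19): stack=[19] mem=[0,0,0,0]
After op 2 (dup): stack=[19,19] mem=[0,0,0,0]
After op 3 (swap): stack=[19,19] mem=[0,0,0,0]
After op 4 (STO M3): stack=[19] mem=[0,0,0,19]
After op 5 (pop): stack=[empty] mem=[0,0,0,19]
After op 6 (push 3): stack=[3] mem=[0,0,0,19]
After op 7 (dup): stack=[3,3] mem=[0,0,0,19]
After op 8 (/): stack=[1] mem=[0,0,0,19]
After op 9 (RCL M3): stack=[1,19] mem=[0,0,0,19]
After op 10 (-): stack=[-18] mem=[0,0,0,19]
After op 11 (STO M2): stack=[empty] mem=[0,0,-18,19]

Answer: (empty)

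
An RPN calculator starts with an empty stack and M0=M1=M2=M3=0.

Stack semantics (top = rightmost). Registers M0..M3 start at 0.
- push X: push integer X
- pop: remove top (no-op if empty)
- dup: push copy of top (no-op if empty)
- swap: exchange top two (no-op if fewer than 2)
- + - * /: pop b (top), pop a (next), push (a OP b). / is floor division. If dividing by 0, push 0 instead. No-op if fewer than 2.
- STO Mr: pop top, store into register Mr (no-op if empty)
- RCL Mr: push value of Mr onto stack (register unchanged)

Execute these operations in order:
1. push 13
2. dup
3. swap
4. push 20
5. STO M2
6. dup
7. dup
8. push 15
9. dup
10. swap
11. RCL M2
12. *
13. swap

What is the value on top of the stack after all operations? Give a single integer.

Answer: 15

Derivation:
After op 1 (push 13): stack=[13] mem=[0,0,0,0]
After op 2 (dup): stack=[13,13] mem=[0,0,0,0]
After op 3 (swap): stack=[13,13] mem=[0,0,0,0]
After op 4 (push 20): stack=[13,13,20] mem=[0,0,0,0]
After op 5 (STO M2): stack=[13,13] mem=[0,0,20,0]
After op 6 (dup): stack=[13,13,13] mem=[0,0,20,0]
After op 7 (dup): stack=[13,13,13,13] mem=[0,0,20,0]
After op 8 (push 15): stack=[13,13,13,13,15] mem=[0,0,20,0]
After op 9 (dup): stack=[13,13,13,13,15,15] mem=[0,0,20,0]
After op 10 (swap): stack=[13,13,13,13,15,15] mem=[0,0,20,0]
After op 11 (RCL M2): stack=[13,13,13,13,15,15,20] mem=[0,0,20,0]
After op 12 (*): stack=[13,13,13,13,15,300] mem=[0,0,20,0]
After op 13 (swap): stack=[13,13,13,13,300,15] mem=[0,0,20,0]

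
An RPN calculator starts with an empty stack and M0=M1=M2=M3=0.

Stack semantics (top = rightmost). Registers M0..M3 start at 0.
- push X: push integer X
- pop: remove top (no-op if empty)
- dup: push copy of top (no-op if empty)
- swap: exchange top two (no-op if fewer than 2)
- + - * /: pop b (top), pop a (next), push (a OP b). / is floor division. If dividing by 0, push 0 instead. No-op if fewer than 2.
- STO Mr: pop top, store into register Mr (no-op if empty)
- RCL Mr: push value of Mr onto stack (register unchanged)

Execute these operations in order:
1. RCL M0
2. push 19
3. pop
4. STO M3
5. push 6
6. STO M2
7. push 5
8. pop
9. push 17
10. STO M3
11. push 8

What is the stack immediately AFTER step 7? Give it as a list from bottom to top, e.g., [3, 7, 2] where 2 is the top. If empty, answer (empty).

After op 1 (RCL M0): stack=[0] mem=[0,0,0,0]
After op 2 (push 19): stack=[0,19] mem=[0,0,0,0]
After op 3 (pop): stack=[0] mem=[0,0,0,0]
After op 4 (STO M3): stack=[empty] mem=[0,0,0,0]
After op 5 (push 6): stack=[6] mem=[0,0,0,0]
After op 6 (STO M2): stack=[empty] mem=[0,0,6,0]
After op 7 (push 5): stack=[5] mem=[0,0,6,0]

[5]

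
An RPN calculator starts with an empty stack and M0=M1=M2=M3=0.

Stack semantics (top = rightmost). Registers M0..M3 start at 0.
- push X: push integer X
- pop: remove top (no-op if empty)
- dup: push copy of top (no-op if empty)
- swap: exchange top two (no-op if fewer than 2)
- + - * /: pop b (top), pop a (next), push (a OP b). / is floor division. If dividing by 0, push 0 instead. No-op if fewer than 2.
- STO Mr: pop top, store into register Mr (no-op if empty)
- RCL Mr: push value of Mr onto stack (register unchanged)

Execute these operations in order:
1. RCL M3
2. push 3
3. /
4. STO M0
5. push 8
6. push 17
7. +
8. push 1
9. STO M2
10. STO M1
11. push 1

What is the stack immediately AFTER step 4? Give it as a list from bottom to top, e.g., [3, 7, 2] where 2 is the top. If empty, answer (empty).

After op 1 (RCL M3): stack=[0] mem=[0,0,0,0]
After op 2 (push 3): stack=[0,3] mem=[0,0,0,0]
After op 3 (/): stack=[0] mem=[0,0,0,0]
After op 4 (STO M0): stack=[empty] mem=[0,0,0,0]

(empty)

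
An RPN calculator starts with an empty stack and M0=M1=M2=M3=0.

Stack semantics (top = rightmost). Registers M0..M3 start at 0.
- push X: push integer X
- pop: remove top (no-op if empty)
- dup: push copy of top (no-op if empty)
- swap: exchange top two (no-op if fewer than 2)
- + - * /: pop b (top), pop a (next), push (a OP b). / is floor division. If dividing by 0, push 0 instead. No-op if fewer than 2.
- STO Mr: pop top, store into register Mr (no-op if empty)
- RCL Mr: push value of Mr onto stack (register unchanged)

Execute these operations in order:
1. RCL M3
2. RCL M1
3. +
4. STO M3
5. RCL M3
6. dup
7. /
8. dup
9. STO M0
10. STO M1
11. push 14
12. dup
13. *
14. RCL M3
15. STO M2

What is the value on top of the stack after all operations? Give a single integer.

After op 1 (RCL M3): stack=[0] mem=[0,0,0,0]
After op 2 (RCL M1): stack=[0,0] mem=[0,0,0,0]
After op 3 (+): stack=[0] mem=[0,0,0,0]
After op 4 (STO M3): stack=[empty] mem=[0,0,0,0]
After op 5 (RCL M3): stack=[0] mem=[0,0,0,0]
After op 6 (dup): stack=[0,0] mem=[0,0,0,0]
After op 7 (/): stack=[0] mem=[0,0,0,0]
After op 8 (dup): stack=[0,0] mem=[0,0,0,0]
After op 9 (STO M0): stack=[0] mem=[0,0,0,0]
After op 10 (STO M1): stack=[empty] mem=[0,0,0,0]
After op 11 (push 14): stack=[14] mem=[0,0,0,0]
After op 12 (dup): stack=[14,14] mem=[0,0,0,0]
After op 13 (*): stack=[196] mem=[0,0,0,0]
After op 14 (RCL M3): stack=[196,0] mem=[0,0,0,0]
After op 15 (STO M2): stack=[196] mem=[0,0,0,0]

Answer: 196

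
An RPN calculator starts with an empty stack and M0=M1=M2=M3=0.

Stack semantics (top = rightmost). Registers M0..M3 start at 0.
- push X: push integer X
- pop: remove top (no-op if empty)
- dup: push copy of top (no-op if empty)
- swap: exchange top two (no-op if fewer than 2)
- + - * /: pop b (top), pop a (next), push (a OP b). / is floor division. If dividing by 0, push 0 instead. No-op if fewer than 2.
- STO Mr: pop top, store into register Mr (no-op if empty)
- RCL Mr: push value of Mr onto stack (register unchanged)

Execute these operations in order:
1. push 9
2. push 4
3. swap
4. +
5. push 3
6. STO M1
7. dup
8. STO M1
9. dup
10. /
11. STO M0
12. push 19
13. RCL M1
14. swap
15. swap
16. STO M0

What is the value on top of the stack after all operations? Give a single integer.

After op 1 (push 9): stack=[9] mem=[0,0,0,0]
After op 2 (push 4): stack=[9,4] mem=[0,0,0,0]
After op 3 (swap): stack=[4,9] mem=[0,0,0,0]
After op 4 (+): stack=[13] mem=[0,0,0,0]
After op 5 (push 3): stack=[13,3] mem=[0,0,0,0]
After op 6 (STO M1): stack=[13] mem=[0,3,0,0]
After op 7 (dup): stack=[13,13] mem=[0,3,0,0]
After op 8 (STO M1): stack=[13] mem=[0,13,0,0]
After op 9 (dup): stack=[13,13] mem=[0,13,0,0]
After op 10 (/): stack=[1] mem=[0,13,0,0]
After op 11 (STO M0): stack=[empty] mem=[1,13,0,0]
After op 12 (push 19): stack=[19] mem=[1,13,0,0]
After op 13 (RCL M1): stack=[19,13] mem=[1,13,0,0]
After op 14 (swap): stack=[13,19] mem=[1,13,0,0]
After op 15 (swap): stack=[19,13] mem=[1,13,0,0]
After op 16 (STO M0): stack=[19] mem=[13,13,0,0]

Answer: 19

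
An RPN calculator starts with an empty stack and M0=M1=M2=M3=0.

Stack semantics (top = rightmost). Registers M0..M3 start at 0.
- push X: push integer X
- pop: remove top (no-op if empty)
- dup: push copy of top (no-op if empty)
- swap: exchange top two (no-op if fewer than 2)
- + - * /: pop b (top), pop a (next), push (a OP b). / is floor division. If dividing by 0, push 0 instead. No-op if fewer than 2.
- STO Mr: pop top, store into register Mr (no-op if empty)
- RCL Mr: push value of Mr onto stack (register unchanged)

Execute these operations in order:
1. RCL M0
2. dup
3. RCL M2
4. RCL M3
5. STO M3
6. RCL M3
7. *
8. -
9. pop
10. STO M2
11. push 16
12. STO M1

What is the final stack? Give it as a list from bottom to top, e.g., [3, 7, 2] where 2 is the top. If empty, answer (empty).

After op 1 (RCL M0): stack=[0] mem=[0,0,0,0]
After op 2 (dup): stack=[0,0] mem=[0,0,0,0]
After op 3 (RCL M2): stack=[0,0,0] mem=[0,0,0,0]
After op 4 (RCL M3): stack=[0,0,0,0] mem=[0,0,0,0]
After op 5 (STO M3): stack=[0,0,0] mem=[0,0,0,0]
After op 6 (RCL M3): stack=[0,0,0,0] mem=[0,0,0,0]
After op 7 (*): stack=[0,0,0] mem=[0,0,0,0]
After op 8 (-): stack=[0,0] mem=[0,0,0,0]
After op 9 (pop): stack=[0] mem=[0,0,0,0]
After op 10 (STO M2): stack=[empty] mem=[0,0,0,0]
After op 11 (push 16): stack=[16] mem=[0,0,0,0]
After op 12 (STO M1): stack=[empty] mem=[0,16,0,0]

Answer: (empty)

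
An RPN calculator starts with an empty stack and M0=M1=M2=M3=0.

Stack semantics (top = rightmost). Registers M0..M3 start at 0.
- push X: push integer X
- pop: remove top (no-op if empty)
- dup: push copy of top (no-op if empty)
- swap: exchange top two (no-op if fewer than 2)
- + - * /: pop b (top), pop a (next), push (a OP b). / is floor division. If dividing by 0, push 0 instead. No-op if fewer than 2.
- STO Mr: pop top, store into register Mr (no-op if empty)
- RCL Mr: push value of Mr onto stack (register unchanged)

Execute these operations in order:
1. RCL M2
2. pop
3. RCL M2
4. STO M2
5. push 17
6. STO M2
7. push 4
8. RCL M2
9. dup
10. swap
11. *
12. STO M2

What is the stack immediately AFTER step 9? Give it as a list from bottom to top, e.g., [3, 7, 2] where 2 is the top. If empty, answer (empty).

After op 1 (RCL M2): stack=[0] mem=[0,0,0,0]
After op 2 (pop): stack=[empty] mem=[0,0,0,0]
After op 3 (RCL M2): stack=[0] mem=[0,0,0,0]
After op 4 (STO M2): stack=[empty] mem=[0,0,0,0]
After op 5 (push 17): stack=[17] mem=[0,0,0,0]
After op 6 (STO M2): stack=[empty] mem=[0,0,17,0]
After op 7 (push 4): stack=[4] mem=[0,0,17,0]
After op 8 (RCL M2): stack=[4,17] mem=[0,0,17,0]
After op 9 (dup): stack=[4,17,17] mem=[0,0,17,0]

[4, 17, 17]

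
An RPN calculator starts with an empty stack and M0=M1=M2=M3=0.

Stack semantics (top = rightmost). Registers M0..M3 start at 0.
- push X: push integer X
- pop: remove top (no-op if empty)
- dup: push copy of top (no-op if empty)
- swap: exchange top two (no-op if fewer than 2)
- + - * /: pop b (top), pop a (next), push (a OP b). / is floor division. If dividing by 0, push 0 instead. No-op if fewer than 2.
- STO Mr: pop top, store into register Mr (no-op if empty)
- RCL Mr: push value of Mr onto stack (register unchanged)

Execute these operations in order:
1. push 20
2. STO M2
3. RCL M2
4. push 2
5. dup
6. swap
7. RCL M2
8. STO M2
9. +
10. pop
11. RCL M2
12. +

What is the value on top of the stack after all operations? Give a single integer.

Answer: 40

Derivation:
After op 1 (push 20): stack=[20] mem=[0,0,0,0]
After op 2 (STO M2): stack=[empty] mem=[0,0,20,0]
After op 3 (RCL M2): stack=[20] mem=[0,0,20,0]
After op 4 (push 2): stack=[20,2] mem=[0,0,20,0]
After op 5 (dup): stack=[20,2,2] mem=[0,0,20,0]
After op 6 (swap): stack=[20,2,2] mem=[0,0,20,0]
After op 7 (RCL M2): stack=[20,2,2,20] mem=[0,0,20,0]
After op 8 (STO M2): stack=[20,2,2] mem=[0,0,20,0]
After op 9 (+): stack=[20,4] mem=[0,0,20,0]
After op 10 (pop): stack=[20] mem=[0,0,20,0]
After op 11 (RCL M2): stack=[20,20] mem=[0,0,20,0]
After op 12 (+): stack=[40] mem=[0,0,20,0]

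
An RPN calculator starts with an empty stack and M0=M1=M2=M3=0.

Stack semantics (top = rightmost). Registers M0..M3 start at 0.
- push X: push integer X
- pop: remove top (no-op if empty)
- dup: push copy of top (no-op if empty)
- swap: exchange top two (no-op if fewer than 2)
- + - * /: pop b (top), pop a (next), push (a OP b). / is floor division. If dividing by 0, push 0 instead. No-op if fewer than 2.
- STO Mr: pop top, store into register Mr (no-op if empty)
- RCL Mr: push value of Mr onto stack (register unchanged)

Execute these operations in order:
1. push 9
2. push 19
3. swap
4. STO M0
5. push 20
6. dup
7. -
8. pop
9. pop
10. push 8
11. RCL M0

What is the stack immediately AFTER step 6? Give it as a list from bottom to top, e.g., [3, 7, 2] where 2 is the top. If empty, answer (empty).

After op 1 (push 9): stack=[9] mem=[0,0,0,0]
After op 2 (push 19): stack=[9,19] mem=[0,0,0,0]
After op 3 (swap): stack=[19,9] mem=[0,0,0,0]
After op 4 (STO M0): stack=[19] mem=[9,0,0,0]
After op 5 (push 20): stack=[19,20] mem=[9,0,0,0]
After op 6 (dup): stack=[19,20,20] mem=[9,0,0,0]

[19, 20, 20]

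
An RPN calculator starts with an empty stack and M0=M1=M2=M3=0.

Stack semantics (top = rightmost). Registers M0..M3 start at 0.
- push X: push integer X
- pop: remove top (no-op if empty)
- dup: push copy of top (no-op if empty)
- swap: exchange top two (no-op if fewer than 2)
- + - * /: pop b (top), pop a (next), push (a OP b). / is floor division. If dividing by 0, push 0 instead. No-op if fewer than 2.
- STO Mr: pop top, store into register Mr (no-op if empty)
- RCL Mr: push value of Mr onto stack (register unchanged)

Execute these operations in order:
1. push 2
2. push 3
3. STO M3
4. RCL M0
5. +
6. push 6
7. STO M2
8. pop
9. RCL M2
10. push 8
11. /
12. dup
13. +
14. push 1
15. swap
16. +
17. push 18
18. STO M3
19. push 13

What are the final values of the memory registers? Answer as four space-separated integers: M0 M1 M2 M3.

Answer: 0 0 6 18

Derivation:
After op 1 (push 2): stack=[2] mem=[0,0,0,0]
After op 2 (push 3): stack=[2,3] mem=[0,0,0,0]
After op 3 (STO M3): stack=[2] mem=[0,0,0,3]
After op 4 (RCL M0): stack=[2,0] mem=[0,0,0,3]
After op 5 (+): stack=[2] mem=[0,0,0,3]
After op 6 (push 6): stack=[2,6] mem=[0,0,0,3]
After op 7 (STO M2): stack=[2] mem=[0,0,6,3]
After op 8 (pop): stack=[empty] mem=[0,0,6,3]
After op 9 (RCL M2): stack=[6] mem=[0,0,6,3]
After op 10 (push 8): stack=[6,8] mem=[0,0,6,3]
After op 11 (/): stack=[0] mem=[0,0,6,3]
After op 12 (dup): stack=[0,0] mem=[0,0,6,3]
After op 13 (+): stack=[0] mem=[0,0,6,3]
After op 14 (push 1): stack=[0,1] mem=[0,0,6,3]
After op 15 (swap): stack=[1,0] mem=[0,0,6,3]
After op 16 (+): stack=[1] mem=[0,0,6,3]
After op 17 (push 18): stack=[1,18] mem=[0,0,6,3]
After op 18 (STO M3): stack=[1] mem=[0,0,6,18]
After op 19 (push 13): stack=[1,13] mem=[0,0,6,18]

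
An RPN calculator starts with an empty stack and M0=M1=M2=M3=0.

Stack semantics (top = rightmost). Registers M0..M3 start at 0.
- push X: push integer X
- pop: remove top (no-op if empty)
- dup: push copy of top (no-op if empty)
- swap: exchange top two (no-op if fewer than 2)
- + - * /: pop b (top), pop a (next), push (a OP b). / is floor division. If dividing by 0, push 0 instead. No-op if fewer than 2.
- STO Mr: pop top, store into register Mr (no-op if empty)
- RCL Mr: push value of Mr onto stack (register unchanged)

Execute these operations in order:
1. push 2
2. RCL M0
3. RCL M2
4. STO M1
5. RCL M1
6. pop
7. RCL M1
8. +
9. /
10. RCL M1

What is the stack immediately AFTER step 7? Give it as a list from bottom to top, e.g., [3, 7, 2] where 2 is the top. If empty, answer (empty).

After op 1 (push 2): stack=[2] mem=[0,0,0,0]
After op 2 (RCL M0): stack=[2,0] mem=[0,0,0,0]
After op 3 (RCL M2): stack=[2,0,0] mem=[0,0,0,0]
After op 4 (STO M1): stack=[2,0] mem=[0,0,0,0]
After op 5 (RCL M1): stack=[2,0,0] mem=[0,0,0,0]
After op 6 (pop): stack=[2,0] mem=[0,0,0,0]
After op 7 (RCL M1): stack=[2,0,0] mem=[0,0,0,0]

[2, 0, 0]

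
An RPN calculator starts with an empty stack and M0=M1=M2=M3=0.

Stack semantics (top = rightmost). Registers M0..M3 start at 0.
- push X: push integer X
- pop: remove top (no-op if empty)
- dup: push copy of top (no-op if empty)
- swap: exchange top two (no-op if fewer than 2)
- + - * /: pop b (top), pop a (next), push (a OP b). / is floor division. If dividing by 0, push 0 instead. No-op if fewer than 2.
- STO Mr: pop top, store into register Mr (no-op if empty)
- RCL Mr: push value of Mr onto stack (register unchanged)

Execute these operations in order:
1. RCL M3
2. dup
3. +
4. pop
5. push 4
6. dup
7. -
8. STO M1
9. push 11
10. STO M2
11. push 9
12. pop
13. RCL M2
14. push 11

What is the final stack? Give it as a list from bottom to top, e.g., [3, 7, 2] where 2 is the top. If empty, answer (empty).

After op 1 (RCL M3): stack=[0] mem=[0,0,0,0]
After op 2 (dup): stack=[0,0] mem=[0,0,0,0]
After op 3 (+): stack=[0] mem=[0,0,0,0]
After op 4 (pop): stack=[empty] mem=[0,0,0,0]
After op 5 (push 4): stack=[4] mem=[0,0,0,0]
After op 6 (dup): stack=[4,4] mem=[0,0,0,0]
After op 7 (-): stack=[0] mem=[0,0,0,0]
After op 8 (STO M1): stack=[empty] mem=[0,0,0,0]
After op 9 (push 11): stack=[11] mem=[0,0,0,0]
After op 10 (STO M2): stack=[empty] mem=[0,0,11,0]
After op 11 (push 9): stack=[9] mem=[0,0,11,0]
After op 12 (pop): stack=[empty] mem=[0,0,11,0]
After op 13 (RCL M2): stack=[11] mem=[0,0,11,0]
After op 14 (push 11): stack=[11,11] mem=[0,0,11,0]

Answer: [11, 11]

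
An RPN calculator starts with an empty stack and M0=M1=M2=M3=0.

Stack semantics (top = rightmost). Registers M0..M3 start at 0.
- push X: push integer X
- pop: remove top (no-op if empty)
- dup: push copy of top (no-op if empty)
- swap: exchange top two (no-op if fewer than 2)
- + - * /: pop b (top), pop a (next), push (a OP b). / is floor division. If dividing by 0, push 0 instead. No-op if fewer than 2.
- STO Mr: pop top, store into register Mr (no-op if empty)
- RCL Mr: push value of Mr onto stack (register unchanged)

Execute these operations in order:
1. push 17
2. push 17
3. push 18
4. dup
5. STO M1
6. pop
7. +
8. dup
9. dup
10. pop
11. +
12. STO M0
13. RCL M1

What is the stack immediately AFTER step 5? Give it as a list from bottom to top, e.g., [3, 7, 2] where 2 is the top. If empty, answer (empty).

After op 1 (push 17): stack=[17] mem=[0,0,0,0]
After op 2 (push 17): stack=[17,17] mem=[0,0,0,0]
After op 3 (push 18): stack=[17,17,18] mem=[0,0,0,0]
After op 4 (dup): stack=[17,17,18,18] mem=[0,0,0,0]
After op 5 (STO M1): stack=[17,17,18] mem=[0,18,0,0]

[17, 17, 18]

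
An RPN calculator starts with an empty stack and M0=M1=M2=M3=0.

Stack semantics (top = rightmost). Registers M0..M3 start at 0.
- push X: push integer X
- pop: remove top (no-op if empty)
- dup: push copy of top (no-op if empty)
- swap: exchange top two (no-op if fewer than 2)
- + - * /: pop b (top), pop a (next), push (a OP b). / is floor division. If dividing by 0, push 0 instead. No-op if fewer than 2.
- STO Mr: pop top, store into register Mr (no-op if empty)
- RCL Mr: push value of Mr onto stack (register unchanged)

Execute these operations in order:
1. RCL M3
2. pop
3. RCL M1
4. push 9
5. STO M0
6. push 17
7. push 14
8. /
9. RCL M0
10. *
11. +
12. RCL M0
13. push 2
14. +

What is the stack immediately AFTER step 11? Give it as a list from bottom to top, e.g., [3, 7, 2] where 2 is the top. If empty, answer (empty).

After op 1 (RCL M3): stack=[0] mem=[0,0,0,0]
After op 2 (pop): stack=[empty] mem=[0,0,0,0]
After op 3 (RCL M1): stack=[0] mem=[0,0,0,0]
After op 4 (push 9): stack=[0,9] mem=[0,0,0,0]
After op 5 (STO M0): stack=[0] mem=[9,0,0,0]
After op 6 (push 17): stack=[0,17] mem=[9,0,0,0]
After op 7 (push 14): stack=[0,17,14] mem=[9,0,0,0]
After op 8 (/): stack=[0,1] mem=[9,0,0,0]
After op 9 (RCL M0): stack=[0,1,9] mem=[9,0,0,0]
After op 10 (*): stack=[0,9] mem=[9,0,0,0]
After op 11 (+): stack=[9] mem=[9,0,0,0]

[9]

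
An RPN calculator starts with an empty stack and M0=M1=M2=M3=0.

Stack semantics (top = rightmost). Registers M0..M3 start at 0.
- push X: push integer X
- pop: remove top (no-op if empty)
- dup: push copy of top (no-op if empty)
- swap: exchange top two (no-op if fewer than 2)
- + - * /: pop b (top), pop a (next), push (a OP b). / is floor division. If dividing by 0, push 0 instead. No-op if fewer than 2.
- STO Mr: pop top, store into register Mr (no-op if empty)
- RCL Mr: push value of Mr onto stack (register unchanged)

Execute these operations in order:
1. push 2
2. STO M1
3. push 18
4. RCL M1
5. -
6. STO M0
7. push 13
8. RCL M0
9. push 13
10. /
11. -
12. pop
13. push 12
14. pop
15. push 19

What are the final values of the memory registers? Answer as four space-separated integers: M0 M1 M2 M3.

After op 1 (push 2): stack=[2] mem=[0,0,0,0]
After op 2 (STO M1): stack=[empty] mem=[0,2,0,0]
After op 3 (push 18): stack=[18] mem=[0,2,0,0]
After op 4 (RCL M1): stack=[18,2] mem=[0,2,0,0]
After op 5 (-): stack=[16] mem=[0,2,0,0]
After op 6 (STO M0): stack=[empty] mem=[16,2,0,0]
After op 7 (push 13): stack=[13] mem=[16,2,0,0]
After op 8 (RCL M0): stack=[13,16] mem=[16,2,0,0]
After op 9 (push 13): stack=[13,16,13] mem=[16,2,0,0]
After op 10 (/): stack=[13,1] mem=[16,2,0,0]
After op 11 (-): stack=[12] mem=[16,2,0,0]
After op 12 (pop): stack=[empty] mem=[16,2,0,0]
After op 13 (push 12): stack=[12] mem=[16,2,0,0]
After op 14 (pop): stack=[empty] mem=[16,2,0,0]
After op 15 (push 19): stack=[19] mem=[16,2,0,0]

Answer: 16 2 0 0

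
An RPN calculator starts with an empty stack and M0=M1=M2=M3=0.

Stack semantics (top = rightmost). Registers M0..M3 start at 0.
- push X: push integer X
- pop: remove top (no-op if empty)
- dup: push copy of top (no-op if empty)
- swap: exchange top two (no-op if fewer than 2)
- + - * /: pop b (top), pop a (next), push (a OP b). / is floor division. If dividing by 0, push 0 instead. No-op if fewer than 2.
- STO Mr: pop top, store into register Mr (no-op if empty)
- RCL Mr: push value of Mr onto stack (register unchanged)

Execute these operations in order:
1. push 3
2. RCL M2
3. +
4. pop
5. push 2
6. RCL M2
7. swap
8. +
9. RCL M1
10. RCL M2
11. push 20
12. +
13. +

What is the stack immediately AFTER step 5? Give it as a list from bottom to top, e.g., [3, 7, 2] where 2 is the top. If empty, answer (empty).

After op 1 (push 3): stack=[3] mem=[0,0,0,0]
After op 2 (RCL M2): stack=[3,0] mem=[0,0,0,0]
After op 3 (+): stack=[3] mem=[0,0,0,0]
After op 4 (pop): stack=[empty] mem=[0,0,0,0]
After op 5 (push 2): stack=[2] mem=[0,0,0,0]

[2]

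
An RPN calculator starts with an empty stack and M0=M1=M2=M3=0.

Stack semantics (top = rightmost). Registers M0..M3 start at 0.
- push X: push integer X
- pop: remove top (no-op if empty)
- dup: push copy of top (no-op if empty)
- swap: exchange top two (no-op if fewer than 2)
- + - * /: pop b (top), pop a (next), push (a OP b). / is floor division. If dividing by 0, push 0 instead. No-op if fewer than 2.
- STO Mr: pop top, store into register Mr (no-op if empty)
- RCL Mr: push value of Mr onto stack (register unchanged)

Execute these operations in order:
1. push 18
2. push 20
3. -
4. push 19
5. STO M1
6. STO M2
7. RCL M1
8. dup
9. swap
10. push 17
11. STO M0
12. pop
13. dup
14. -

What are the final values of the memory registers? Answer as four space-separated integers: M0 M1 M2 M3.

After op 1 (push 18): stack=[18] mem=[0,0,0,0]
After op 2 (push 20): stack=[18,20] mem=[0,0,0,0]
After op 3 (-): stack=[-2] mem=[0,0,0,0]
After op 4 (push 19): stack=[-2,19] mem=[0,0,0,0]
After op 5 (STO M1): stack=[-2] mem=[0,19,0,0]
After op 6 (STO M2): stack=[empty] mem=[0,19,-2,0]
After op 7 (RCL M1): stack=[19] mem=[0,19,-2,0]
After op 8 (dup): stack=[19,19] mem=[0,19,-2,0]
After op 9 (swap): stack=[19,19] mem=[0,19,-2,0]
After op 10 (push 17): stack=[19,19,17] mem=[0,19,-2,0]
After op 11 (STO M0): stack=[19,19] mem=[17,19,-2,0]
After op 12 (pop): stack=[19] mem=[17,19,-2,0]
After op 13 (dup): stack=[19,19] mem=[17,19,-2,0]
After op 14 (-): stack=[0] mem=[17,19,-2,0]

Answer: 17 19 -2 0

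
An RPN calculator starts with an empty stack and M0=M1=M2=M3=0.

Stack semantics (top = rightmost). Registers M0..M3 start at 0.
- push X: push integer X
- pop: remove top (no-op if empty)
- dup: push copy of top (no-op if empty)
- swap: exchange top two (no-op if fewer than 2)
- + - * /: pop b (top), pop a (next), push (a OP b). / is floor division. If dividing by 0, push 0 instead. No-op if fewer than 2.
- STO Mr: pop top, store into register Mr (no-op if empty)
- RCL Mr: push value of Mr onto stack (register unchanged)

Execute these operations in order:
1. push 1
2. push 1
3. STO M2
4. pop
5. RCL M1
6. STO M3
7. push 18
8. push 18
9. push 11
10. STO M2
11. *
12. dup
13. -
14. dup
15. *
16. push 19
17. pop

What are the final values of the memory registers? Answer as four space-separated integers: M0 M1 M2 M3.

After op 1 (push 1): stack=[1] mem=[0,0,0,0]
After op 2 (push 1): stack=[1,1] mem=[0,0,0,0]
After op 3 (STO M2): stack=[1] mem=[0,0,1,0]
After op 4 (pop): stack=[empty] mem=[0,0,1,0]
After op 5 (RCL M1): stack=[0] mem=[0,0,1,0]
After op 6 (STO M3): stack=[empty] mem=[0,0,1,0]
After op 7 (push 18): stack=[18] mem=[0,0,1,0]
After op 8 (push 18): stack=[18,18] mem=[0,0,1,0]
After op 9 (push 11): stack=[18,18,11] mem=[0,0,1,0]
After op 10 (STO M2): stack=[18,18] mem=[0,0,11,0]
After op 11 (*): stack=[324] mem=[0,0,11,0]
After op 12 (dup): stack=[324,324] mem=[0,0,11,0]
After op 13 (-): stack=[0] mem=[0,0,11,0]
After op 14 (dup): stack=[0,0] mem=[0,0,11,0]
After op 15 (*): stack=[0] mem=[0,0,11,0]
After op 16 (push 19): stack=[0,19] mem=[0,0,11,0]
After op 17 (pop): stack=[0] mem=[0,0,11,0]

Answer: 0 0 11 0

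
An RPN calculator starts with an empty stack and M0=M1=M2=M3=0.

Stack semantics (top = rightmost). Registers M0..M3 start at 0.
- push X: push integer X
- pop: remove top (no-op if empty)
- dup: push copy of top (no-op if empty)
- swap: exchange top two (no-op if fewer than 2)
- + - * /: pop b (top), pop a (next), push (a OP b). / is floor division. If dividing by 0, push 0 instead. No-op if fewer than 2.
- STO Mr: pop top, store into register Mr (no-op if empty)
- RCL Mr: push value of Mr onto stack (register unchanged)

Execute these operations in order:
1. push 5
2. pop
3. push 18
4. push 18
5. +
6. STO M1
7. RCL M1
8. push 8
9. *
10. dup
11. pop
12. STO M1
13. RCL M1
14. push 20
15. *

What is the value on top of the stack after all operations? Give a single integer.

Answer: 5760

Derivation:
After op 1 (push 5): stack=[5] mem=[0,0,0,0]
After op 2 (pop): stack=[empty] mem=[0,0,0,0]
After op 3 (push 18): stack=[18] mem=[0,0,0,0]
After op 4 (push 18): stack=[18,18] mem=[0,0,0,0]
After op 5 (+): stack=[36] mem=[0,0,0,0]
After op 6 (STO M1): stack=[empty] mem=[0,36,0,0]
After op 7 (RCL M1): stack=[36] mem=[0,36,0,0]
After op 8 (push 8): stack=[36,8] mem=[0,36,0,0]
After op 9 (*): stack=[288] mem=[0,36,0,0]
After op 10 (dup): stack=[288,288] mem=[0,36,0,0]
After op 11 (pop): stack=[288] mem=[0,36,0,0]
After op 12 (STO M1): stack=[empty] mem=[0,288,0,0]
After op 13 (RCL M1): stack=[288] mem=[0,288,0,0]
After op 14 (push 20): stack=[288,20] mem=[0,288,0,0]
After op 15 (*): stack=[5760] mem=[0,288,0,0]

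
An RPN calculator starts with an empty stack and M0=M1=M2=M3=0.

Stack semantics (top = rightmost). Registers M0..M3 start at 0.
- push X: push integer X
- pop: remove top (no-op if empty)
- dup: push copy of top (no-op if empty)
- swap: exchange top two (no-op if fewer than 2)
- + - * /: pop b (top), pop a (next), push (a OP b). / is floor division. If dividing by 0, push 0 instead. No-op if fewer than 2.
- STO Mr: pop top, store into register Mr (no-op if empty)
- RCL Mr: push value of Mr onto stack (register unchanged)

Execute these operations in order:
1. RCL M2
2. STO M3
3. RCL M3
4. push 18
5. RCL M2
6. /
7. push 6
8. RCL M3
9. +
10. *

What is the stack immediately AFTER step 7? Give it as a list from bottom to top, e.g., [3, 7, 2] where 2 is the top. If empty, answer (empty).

After op 1 (RCL M2): stack=[0] mem=[0,0,0,0]
After op 2 (STO M3): stack=[empty] mem=[0,0,0,0]
After op 3 (RCL M3): stack=[0] mem=[0,0,0,0]
After op 4 (push 18): stack=[0,18] mem=[0,0,0,0]
After op 5 (RCL M2): stack=[0,18,0] mem=[0,0,0,0]
After op 6 (/): stack=[0,0] mem=[0,0,0,0]
After op 7 (push 6): stack=[0,0,6] mem=[0,0,0,0]

[0, 0, 6]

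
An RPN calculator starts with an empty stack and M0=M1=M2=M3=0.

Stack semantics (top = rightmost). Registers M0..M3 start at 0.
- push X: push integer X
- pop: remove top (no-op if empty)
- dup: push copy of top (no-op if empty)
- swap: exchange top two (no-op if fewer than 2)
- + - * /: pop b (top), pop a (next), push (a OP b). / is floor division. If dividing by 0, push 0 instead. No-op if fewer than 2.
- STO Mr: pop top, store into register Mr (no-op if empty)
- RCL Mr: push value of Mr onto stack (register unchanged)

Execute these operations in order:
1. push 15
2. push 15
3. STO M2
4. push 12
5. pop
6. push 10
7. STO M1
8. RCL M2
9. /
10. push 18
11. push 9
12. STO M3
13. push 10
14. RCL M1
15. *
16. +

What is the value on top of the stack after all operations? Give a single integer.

Answer: 118

Derivation:
After op 1 (push 15): stack=[15] mem=[0,0,0,0]
After op 2 (push 15): stack=[15,15] mem=[0,0,0,0]
After op 3 (STO M2): stack=[15] mem=[0,0,15,0]
After op 4 (push 12): stack=[15,12] mem=[0,0,15,0]
After op 5 (pop): stack=[15] mem=[0,0,15,0]
After op 6 (push 10): stack=[15,10] mem=[0,0,15,0]
After op 7 (STO M1): stack=[15] mem=[0,10,15,0]
After op 8 (RCL M2): stack=[15,15] mem=[0,10,15,0]
After op 9 (/): stack=[1] mem=[0,10,15,0]
After op 10 (push 18): stack=[1,18] mem=[0,10,15,0]
After op 11 (push 9): stack=[1,18,9] mem=[0,10,15,0]
After op 12 (STO M3): stack=[1,18] mem=[0,10,15,9]
After op 13 (push 10): stack=[1,18,10] mem=[0,10,15,9]
After op 14 (RCL M1): stack=[1,18,10,10] mem=[0,10,15,9]
After op 15 (*): stack=[1,18,100] mem=[0,10,15,9]
After op 16 (+): stack=[1,118] mem=[0,10,15,9]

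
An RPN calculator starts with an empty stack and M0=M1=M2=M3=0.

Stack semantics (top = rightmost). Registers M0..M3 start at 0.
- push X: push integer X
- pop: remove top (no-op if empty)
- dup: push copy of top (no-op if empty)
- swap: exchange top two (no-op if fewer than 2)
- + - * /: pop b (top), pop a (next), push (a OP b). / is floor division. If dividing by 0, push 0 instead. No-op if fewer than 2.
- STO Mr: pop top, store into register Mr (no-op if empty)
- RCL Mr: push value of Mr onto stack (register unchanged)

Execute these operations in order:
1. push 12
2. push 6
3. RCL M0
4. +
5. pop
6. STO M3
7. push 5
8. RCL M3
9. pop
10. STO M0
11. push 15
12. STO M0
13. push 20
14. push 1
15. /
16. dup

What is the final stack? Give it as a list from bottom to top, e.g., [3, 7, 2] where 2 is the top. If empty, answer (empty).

After op 1 (push 12): stack=[12] mem=[0,0,0,0]
After op 2 (push 6): stack=[12,6] mem=[0,0,0,0]
After op 3 (RCL M0): stack=[12,6,0] mem=[0,0,0,0]
After op 4 (+): stack=[12,6] mem=[0,0,0,0]
After op 5 (pop): stack=[12] mem=[0,0,0,0]
After op 6 (STO M3): stack=[empty] mem=[0,0,0,12]
After op 7 (push 5): stack=[5] mem=[0,0,0,12]
After op 8 (RCL M3): stack=[5,12] mem=[0,0,0,12]
After op 9 (pop): stack=[5] mem=[0,0,0,12]
After op 10 (STO M0): stack=[empty] mem=[5,0,0,12]
After op 11 (push 15): stack=[15] mem=[5,0,0,12]
After op 12 (STO M0): stack=[empty] mem=[15,0,0,12]
After op 13 (push 20): stack=[20] mem=[15,0,0,12]
After op 14 (push 1): stack=[20,1] mem=[15,0,0,12]
After op 15 (/): stack=[20] mem=[15,0,0,12]
After op 16 (dup): stack=[20,20] mem=[15,0,0,12]

Answer: [20, 20]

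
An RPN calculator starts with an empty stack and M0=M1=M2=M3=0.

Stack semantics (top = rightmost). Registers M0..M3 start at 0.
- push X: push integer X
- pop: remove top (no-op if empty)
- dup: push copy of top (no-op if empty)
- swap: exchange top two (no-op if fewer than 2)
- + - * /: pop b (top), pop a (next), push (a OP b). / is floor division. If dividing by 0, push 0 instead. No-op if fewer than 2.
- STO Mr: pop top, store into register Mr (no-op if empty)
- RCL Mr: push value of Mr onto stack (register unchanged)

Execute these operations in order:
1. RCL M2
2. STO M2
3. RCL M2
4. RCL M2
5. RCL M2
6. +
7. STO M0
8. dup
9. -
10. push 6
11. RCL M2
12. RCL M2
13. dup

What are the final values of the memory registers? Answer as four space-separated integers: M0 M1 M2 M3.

After op 1 (RCL M2): stack=[0] mem=[0,0,0,0]
After op 2 (STO M2): stack=[empty] mem=[0,0,0,0]
After op 3 (RCL M2): stack=[0] mem=[0,0,0,0]
After op 4 (RCL M2): stack=[0,0] mem=[0,0,0,0]
After op 5 (RCL M2): stack=[0,0,0] mem=[0,0,0,0]
After op 6 (+): stack=[0,0] mem=[0,0,0,0]
After op 7 (STO M0): stack=[0] mem=[0,0,0,0]
After op 8 (dup): stack=[0,0] mem=[0,0,0,0]
After op 9 (-): stack=[0] mem=[0,0,0,0]
After op 10 (push 6): stack=[0,6] mem=[0,0,0,0]
After op 11 (RCL M2): stack=[0,6,0] mem=[0,0,0,0]
After op 12 (RCL M2): stack=[0,6,0,0] mem=[0,0,0,0]
After op 13 (dup): stack=[0,6,0,0,0] mem=[0,0,0,0]

Answer: 0 0 0 0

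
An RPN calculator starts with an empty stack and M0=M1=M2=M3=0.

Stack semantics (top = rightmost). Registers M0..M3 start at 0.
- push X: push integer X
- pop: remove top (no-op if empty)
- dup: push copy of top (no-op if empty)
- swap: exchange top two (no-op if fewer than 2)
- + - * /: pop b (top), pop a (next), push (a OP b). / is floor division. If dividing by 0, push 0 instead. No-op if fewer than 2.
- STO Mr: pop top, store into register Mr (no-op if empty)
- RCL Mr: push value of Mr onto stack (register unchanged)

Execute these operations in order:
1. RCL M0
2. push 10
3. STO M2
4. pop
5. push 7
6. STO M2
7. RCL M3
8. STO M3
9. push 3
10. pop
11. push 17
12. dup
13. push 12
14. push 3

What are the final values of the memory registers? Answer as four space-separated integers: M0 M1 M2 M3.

After op 1 (RCL M0): stack=[0] mem=[0,0,0,0]
After op 2 (push 10): stack=[0,10] mem=[0,0,0,0]
After op 3 (STO M2): stack=[0] mem=[0,0,10,0]
After op 4 (pop): stack=[empty] mem=[0,0,10,0]
After op 5 (push 7): stack=[7] mem=[0,0,10,0]
After op 6 (STO M2): stack=[empty] mem=[0,0,7,0]
After op 7 (RCL M3): stack=[0] mem=[0,0,7,0]
After op 8 (STO M3): stack=[empty] mem=[0,0,7,0]
After op 9 (push 3): stack=[3] mem=[0,0,7,0]
After op 10 (pop): stack=[empty] mem=[0,0,7,0]
After op 11 (push 17): stack=[17] mem=[0,0,7,0]
After op 12 (dup): stack=[17,17] mem=[0,0,7,0]
After op 13 (push 12): stack=[17,17,12] mem=[0,0,7,0]
After op 14 (push 3): stack=[17,17,12,3] mem=[0,0,7,0]

Answer: 0 0 7 0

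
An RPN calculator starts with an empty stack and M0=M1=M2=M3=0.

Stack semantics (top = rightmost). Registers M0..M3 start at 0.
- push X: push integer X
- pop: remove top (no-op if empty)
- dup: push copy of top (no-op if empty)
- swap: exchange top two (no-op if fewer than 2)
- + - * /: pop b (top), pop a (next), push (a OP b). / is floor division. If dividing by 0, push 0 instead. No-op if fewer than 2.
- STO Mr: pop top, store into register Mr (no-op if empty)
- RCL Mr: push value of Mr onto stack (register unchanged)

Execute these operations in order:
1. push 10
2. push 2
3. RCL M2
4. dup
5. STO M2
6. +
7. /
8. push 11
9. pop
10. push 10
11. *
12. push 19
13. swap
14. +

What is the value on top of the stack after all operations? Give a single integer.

After op 1 (push 10): stack=[10] mem=[0,0,0,0]
After op 2 (push 2): stack=[10,2] mem=[0,0,0,0]
After op 3 (RCL M2): stack=[10,2,0] mem=[0,0,0,0]
After op 4 (dup): stack=[10,2,0,0] mem=[0,0,0,0]
After op 5 (STO M2): stack=[10,2,0] mem=[0,0,0,0]
After op 6 (+): stack=[10,2] mem=[0,0,0,0]
After op 7 (/): stack=[5] mem=[0,0,0,0]
After op 8 (push 11): stack=[5,11] mem=[0,0,0,0]
After op 9 (pop): stack=[5] mem=[0,0,0,0]
After op 10 (push 10): stack=[5,10] mem=[0,0,0,0]
After op 11 (*): stack=[50] mem=[0,0,0,0]
After op 12 (push 19): stack=[50,19] mem=[0,0,0,0]
After op 13 (swap): stack=[19,50] mem=[0,0,0,0]
After op 14 (+): stack=[69] mem=[0,0,0,0]

Answer: 69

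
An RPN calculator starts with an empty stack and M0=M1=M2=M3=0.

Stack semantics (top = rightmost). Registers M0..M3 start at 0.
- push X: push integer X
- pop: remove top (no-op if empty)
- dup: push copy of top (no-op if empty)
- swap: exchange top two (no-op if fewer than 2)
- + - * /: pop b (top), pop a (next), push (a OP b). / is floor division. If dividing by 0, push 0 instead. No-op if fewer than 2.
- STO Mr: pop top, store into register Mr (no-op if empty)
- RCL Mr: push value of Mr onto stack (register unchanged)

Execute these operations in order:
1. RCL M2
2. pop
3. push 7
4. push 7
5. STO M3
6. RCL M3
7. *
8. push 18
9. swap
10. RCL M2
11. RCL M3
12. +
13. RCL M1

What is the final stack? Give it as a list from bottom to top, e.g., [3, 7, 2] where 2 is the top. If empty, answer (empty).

Answer: [18, 49, 7, 0]

Derivation:
After op 1 (RCL M2): stack=[0] mem=[0,0,0,0]
After op 2 (pop): stack=[empty] mem=[0,0,0,0]
After op 3 (push 7): stack=[7] mem=[0,0,0,0]
After op 4 (push 7): stack=[7,7] mem=[0,0,0,0]
After op 5 (STO M3): stack=[7] mem=[0,0,0,7]
After op 6 (RCL M3): stack=[7,7] mem=[0,0,0,7]
After op 7 (*): stack=[49] mem=[0,0,0,7]
After op 8 (push 18): stack=[49,18] mem=[0,0,0,7]
After op 9 (swap): stack=[18,49] mem=[0,0,0,7]
After op 10 (RCL M2): stack=[18,49,0] mem=[0,0,0,7]
After op 11 (RCL M3): stack=[18,49,0,7] mem=[0,0,0,7]
After op 12 (+): stack=[18,49,7] mem=[0,0,0,7]
After op 13 (RCL M1): stack=[18,49,7,0] mem=[0,0,0,7]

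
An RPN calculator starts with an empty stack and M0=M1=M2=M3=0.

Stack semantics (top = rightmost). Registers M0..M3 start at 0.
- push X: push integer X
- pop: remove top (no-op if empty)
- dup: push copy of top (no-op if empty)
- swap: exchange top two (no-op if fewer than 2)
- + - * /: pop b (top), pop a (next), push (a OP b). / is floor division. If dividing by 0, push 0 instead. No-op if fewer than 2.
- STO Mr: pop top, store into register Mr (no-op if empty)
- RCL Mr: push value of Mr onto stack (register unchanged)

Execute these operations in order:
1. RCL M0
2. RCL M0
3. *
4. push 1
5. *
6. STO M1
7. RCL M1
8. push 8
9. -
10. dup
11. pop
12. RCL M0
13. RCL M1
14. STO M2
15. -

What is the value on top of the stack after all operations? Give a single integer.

Answer: -8

Derivation:
After op 1 (RCL M0): stack=[0] mem=[0,0,0,0]
After op 2 (RCL M0): stack=[0,0] mem=[0,0,0,0]
After op 3 (*): stack=[0] mem=[0,0,0,0]
After op 4 (push 1): stack=[0,1] mem=[0,0,0,0]
After op 5 (*): stack=[0] mem=[0,0,0,0]
After op 6 (STO M1): stack=[empty] mem=[0,0,0,0]
After op 7 (RCL M1): stack=[0] mem=[0,0,0,0]
After op 8 (push 8): stack=[0,8] mem=[0,0,0,0]
After op 9 (-): stack=[-8] mem=[0,0,0,0]
After op 10 (dup): stack=[-8,-8] mem=[0,0,0,0]
After op 11 (pop): stack=[-8] mem=[0,0,0,0]
After op 12 (RCL M0): stack=[-8,0] mem=[0,0,0,0]
After op 13 (RCL M1): stack=[-8,0,0] mem=[0,0,0,0]
After op 14 (STO M2): stack=[-8,0] mem=[0,0,0,0]
After op 15 (-): stack=[-8] mem=[0,0,0,0]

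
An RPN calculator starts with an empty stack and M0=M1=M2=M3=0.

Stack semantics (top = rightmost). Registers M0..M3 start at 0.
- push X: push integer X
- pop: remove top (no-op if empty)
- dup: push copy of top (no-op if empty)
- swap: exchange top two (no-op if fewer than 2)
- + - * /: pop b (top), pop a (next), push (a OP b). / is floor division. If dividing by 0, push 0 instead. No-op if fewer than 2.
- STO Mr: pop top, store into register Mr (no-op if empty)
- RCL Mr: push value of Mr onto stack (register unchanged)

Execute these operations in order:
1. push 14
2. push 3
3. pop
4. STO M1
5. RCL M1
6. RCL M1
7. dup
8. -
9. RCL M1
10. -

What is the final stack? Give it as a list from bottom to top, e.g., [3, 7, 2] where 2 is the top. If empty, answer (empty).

Answer: [14, -14]

Derivation:
After op 1 (push 14): stack=[14] mem=[0,0,0,0]
After op 2 (push 3): stack=[14,3] mem=[0,0,0,0]
After op 3 (pop): stack=[14] mem=[0,0,0,0]
After op 4 (STO M1): stack=[empty] mem=[0,14,0,0]
After op 5 (RCL M1): stack=[14] mem=[0,14,0,0]
After op 6 (RCL M1): stack=[14,14] mem=[0,14,0,0]
After op 7 (dup): stack=[14,14,14] mem=[0,14,0,0]
After op 8 (-): stack=[14,0] mem=[0,14,0,0]
After op 9 (RCL M1): stack=[14,0,14] mem=[0,14,0,0]
After op 10 (-): stack=[14,-14] mem=[0,14,0,0]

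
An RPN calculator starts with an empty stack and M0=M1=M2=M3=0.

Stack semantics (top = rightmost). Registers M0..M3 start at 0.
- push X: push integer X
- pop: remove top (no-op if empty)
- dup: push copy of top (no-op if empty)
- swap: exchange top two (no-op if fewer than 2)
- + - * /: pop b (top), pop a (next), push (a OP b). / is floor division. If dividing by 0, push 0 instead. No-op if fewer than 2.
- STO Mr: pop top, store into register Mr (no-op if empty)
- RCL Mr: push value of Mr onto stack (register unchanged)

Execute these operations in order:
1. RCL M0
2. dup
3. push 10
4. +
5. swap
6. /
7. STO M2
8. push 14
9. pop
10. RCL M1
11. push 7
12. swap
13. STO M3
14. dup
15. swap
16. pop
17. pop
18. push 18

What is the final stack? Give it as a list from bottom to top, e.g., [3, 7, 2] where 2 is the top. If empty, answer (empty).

Answer: [18]

Derivation:
After op 1 (RCL M0): stack=[0] mem=[0,0,0,0]
After op 2 (dup): stack=[0,0] mem=[0,0,0,0]
After op 3 (push 10): stack=[0,0,10] mem=[0,0,0,0]
After op 4 (+): stack=[0,10] mem=[0,0,0,0]
After op 5 (swap): stack=[10,0] mem=[0,0,0,0]
After op 6 (/): stack=[0] mem=[0,0,0,0]
After op 7 (STO M2): stack=[empty] mem=[0,0,0,0]
After op 8 (push 14): stack=[14] mem=[0,0,0,0]
After op 9 (pop): stack=[empty] mem=[0,0,0,0]
After op 10 (RCL M1): stack=[0] mem=[0,0,0,0]
After op 11 (push 7): stack=[0,7] mem=[0,0,0,0]
After op 12 (swap): stack=[7,0] mem=[0,0,0,0]
After op 13 (STO M3): stack=[7] mem=[0,0,0,0]
After op 14 (dup): stack=[7,7] mem=[0,0,0,0]
After op 15 (swap): stack=[7,7] mem=[0,0,0,0]
After op 16 (pop): stack=[7] mem=[0,0,0,0]
After op 17 (pop): stack=[empty] mem=[0,0,0,0]
After op 18 (push 18): stack=[18] mem=[0,0,0,0]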